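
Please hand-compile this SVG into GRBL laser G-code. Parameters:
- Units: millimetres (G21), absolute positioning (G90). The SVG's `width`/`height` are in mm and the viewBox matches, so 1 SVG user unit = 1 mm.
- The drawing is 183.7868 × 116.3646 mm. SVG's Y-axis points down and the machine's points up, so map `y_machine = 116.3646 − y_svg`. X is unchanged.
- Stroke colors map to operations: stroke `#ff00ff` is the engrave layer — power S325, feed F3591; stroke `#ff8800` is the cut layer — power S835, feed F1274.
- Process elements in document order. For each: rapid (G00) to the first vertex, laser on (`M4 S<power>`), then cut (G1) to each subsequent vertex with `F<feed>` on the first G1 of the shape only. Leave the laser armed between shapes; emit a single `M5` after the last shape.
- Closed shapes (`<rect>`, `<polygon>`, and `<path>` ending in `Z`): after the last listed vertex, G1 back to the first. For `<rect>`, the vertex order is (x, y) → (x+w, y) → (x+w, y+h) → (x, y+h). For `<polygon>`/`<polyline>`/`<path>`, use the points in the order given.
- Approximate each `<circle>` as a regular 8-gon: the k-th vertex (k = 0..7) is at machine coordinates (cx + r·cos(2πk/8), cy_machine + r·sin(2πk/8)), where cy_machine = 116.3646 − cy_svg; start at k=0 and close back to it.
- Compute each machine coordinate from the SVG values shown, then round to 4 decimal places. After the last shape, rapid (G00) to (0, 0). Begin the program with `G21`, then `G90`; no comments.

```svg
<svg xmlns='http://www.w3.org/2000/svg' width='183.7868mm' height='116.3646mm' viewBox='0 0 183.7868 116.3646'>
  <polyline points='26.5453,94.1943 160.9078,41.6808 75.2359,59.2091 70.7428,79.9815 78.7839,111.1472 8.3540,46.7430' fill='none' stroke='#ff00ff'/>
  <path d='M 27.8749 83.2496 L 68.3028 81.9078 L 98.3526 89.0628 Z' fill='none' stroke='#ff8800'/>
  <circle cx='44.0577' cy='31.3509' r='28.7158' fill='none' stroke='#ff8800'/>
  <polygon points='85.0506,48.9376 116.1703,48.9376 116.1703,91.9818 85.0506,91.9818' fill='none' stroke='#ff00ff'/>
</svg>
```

viewBox `0 0 183.7868 116.3646` with mm width/height → 1 unit = 1 mm. Flip: y_m = 116.3646 − y_svg.

**Shape 1** — `<polyline>` open polyline, stroke `#ff00ff` → engrave (S325, F3591). Machine vertices: (26.5453,22.1703) → (160.9078,74.6838) → (75.2359,57.1555) → (70.7428,36.3831) → (78.7839,5.2174) → (8.3540,69.6216). Open path.

**Shape 2** — `<path>` closed polygon, stroke `#ff8800` → cut (S835, F1274). Machine vertices: (27.8749,33.1150) → (68.3028,34.4568) → (98.3526,27.3018) → (27.8749,33.1150). Closed: final G1 returns to the first vertex.

**Shape 3** — `<circle>` circle, stroke `#ff8800` → cut (S835, F1274). Machine vertices: (72.7735,85.0137) → (64.3628,105.3188) → (44.0577,113.7295) → (23.7526,105.3188) → (15.3419,85.0137) → (23.7526,64.7086) → (44.0577,56.2979) → (64.3628,64.7086) → (72.7735,85.0137). Closed: final G1 returns to the first vertex.

**Shape 4** — `<polygon>` rectangle, stroke `#ff00ff` → engrave (S325, F3591). Machine vertices: (85.0506,67.4270) → (116.1703,67.4270) → (116.1703,24.3828) → (85.0506,24.3828) → (85.0506,67.4270). Closed: final G1 returns to the first vertex.

G21
G90
G00 X26.5453 Y22.1703
M4 S325
G1 X160.9078 Y74.6838 F3591
G1 X75.2359 Y57.1555
G1 X70.7428 Y36.3831
G1 X78.7839 Y5.2174
G1 X8.3540 Y69.6216
G00 X27.8749 Y33.1150
M4 S835
G1 X68.3028 Y34.4568 F1274
G1 X98.3526 Y27.3018
G1 X27.8749 Y33.1150
G00 X72.7735 Y85.0137
M4 S835
G1 X64.3628 Y105.3188 F1274
G1 X44.0577 Y113.7295
G1 X23.7526 Y105.3188
G1 X15.3419 Y85.0137
G1 X23.7526 Y64.7086
G1 X44.0577 Y56.2979
G1 X64.3628 Y64.7086
G1 X72.7735 Y85.0137
G00 X85.0506 Y67.4270
M4 S325
G1 X116.1703 Y67.4270 F3591
G1 X116.1703 Y24.3828
G1 X85.0506 Y24.3828
G1 X85.0506 Y67.4270
M5
G00 X0.0000 Y0.0000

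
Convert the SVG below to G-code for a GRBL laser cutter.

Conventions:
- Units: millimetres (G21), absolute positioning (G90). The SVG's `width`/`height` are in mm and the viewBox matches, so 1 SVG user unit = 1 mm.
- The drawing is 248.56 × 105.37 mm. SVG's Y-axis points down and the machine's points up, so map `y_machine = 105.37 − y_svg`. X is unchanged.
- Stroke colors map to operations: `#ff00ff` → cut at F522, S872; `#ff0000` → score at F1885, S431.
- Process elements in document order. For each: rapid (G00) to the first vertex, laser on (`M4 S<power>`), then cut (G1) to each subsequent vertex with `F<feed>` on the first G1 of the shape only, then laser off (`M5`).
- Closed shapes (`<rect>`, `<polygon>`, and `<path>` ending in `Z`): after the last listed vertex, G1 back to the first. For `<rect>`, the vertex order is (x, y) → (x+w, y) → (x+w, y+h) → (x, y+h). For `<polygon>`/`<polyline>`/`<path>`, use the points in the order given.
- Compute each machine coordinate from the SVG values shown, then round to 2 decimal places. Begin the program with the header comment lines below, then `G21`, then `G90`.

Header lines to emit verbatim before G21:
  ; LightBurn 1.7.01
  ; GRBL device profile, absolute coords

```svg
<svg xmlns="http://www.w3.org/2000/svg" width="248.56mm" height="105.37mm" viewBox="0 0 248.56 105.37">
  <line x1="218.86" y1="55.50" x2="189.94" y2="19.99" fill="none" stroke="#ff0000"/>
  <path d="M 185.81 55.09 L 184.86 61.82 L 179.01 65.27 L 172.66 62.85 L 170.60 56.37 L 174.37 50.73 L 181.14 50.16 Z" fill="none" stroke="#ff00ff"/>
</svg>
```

viewBox `0 0 248.56 105.37` with mm width/height → 1 unit = 1 mm. Flip: y_m = 105.37 − y_svg.

**Shape 1** — `<line>` line segment, stroke `#ff0000` → score (S431, F1885). Machine vertices: (218.86,49.87) → (189.94,85.38). Open path.

**Shape 2** — `<path>` regular polygon, stroke `#ff00ff` → cut (S872, F522). Machine vertices: (185.81,50.28) → (184.86,43.55) → (179.01,40.10) → (172.66,42.52) → (170.60,49.00) → (174.37,54.64) → (181.14,55.21) → (185.81,50.28). Closed: final G1 returns to the first vertex.

; LightBurn 1.7.01
; GRBL device profile, absolute coords
G21
G90
G00 X218.86 Y49.87
M4 S431
G1 X189.94 Y85.38 F1885
M5
G00 X185.81 Y50.28
M4 S872
G1 X184.86 Y43.55 F522
G1 X179.01 Y40.10
G1 X172.66 Y42.52
G1 X170.60 Y49.00
G1 X174.37 Y54.64
G1 X181.14 Y55.21
G1 X185.81 Y50.28
M5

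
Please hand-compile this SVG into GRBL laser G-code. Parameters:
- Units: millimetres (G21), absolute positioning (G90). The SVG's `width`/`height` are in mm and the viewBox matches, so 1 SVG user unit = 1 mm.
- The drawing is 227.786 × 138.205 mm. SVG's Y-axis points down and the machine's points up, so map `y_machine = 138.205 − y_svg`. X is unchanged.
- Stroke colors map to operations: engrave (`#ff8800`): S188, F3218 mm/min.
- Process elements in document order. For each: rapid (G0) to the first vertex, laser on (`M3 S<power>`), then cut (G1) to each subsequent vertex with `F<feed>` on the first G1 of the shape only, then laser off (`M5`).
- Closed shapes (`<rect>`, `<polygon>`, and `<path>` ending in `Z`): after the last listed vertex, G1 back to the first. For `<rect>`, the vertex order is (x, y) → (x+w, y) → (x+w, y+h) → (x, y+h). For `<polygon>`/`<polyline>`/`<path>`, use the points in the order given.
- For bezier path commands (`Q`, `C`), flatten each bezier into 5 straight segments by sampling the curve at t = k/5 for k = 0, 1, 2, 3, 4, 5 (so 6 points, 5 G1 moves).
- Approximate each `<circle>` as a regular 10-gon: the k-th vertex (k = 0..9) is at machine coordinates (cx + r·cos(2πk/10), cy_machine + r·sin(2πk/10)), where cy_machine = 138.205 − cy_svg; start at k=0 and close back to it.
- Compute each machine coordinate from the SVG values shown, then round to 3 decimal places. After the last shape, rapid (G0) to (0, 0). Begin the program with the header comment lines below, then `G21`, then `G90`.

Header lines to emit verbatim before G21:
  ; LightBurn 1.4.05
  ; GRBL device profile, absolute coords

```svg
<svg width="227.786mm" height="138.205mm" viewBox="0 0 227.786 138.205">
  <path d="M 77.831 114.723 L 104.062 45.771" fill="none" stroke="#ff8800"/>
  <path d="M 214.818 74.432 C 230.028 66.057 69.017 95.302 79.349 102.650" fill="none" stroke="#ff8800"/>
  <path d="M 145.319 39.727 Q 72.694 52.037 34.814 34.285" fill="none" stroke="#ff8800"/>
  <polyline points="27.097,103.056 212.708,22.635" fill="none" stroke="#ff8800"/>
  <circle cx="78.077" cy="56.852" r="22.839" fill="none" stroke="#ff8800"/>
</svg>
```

Since the viewBox matches the mm dimensions, user units are millimetres directly. The only transform is the Y-flip y_m = 138.205 − y_svg.

Shape 1 is a line segment drawn with `<path>`. Its stroke #ff8800 means engrave at S188, F3218. After flipping Y the toolpath is (77.831,23.482) → (104.062,92.434).

Shape 2 is a cubic bezier drawn with `<path>`. Its stroke #ff8800 means engrave at S188, F3218. After flipping Y the toolpath is (214.818,63.773) → (205.578,64.760) → (170.728,59.574) → (126.951,51.074) → (90.930,42.115) → (79.349,35.555).

Shape 3 is a quadratic bezier drawn with `<path>`. Its stroke #ff8800 means engrave at S188, F3218. After flipping Y the toolpath is (145.319,98.478) → (117.659,94.756) → (92.778,93.440) → (70.677,94.528) → (51.356,98.022) → (34.814,103.920).

Shape 4 is a line segment drawn with `<polyline>`. Its stroke #ff8800 means engrave at S188, F3218. After flipping Y the toolpath is (27.097,35.149) → (212.708,115.570).

Shape 5 is a circle drawn with `<circle>`. Its stroke #ff8800 means engrave at S188, F3218. After flipping Y the toolpath is (100.916,81.353) → (96.554,94.777) → (85.135,103.074) → (71.019,103.074) → (59.600,94.777) → (55.238,81.353) → (59.600,67.929) → (71.019,59.632) → (85.135,59.632) → (96.554,67.929) → (100.916,81.353), returning to the start.

; LightBurn 1.4.05
; GRBL device profile, absolute coords
G21
G90
G0 X77.831 Y23.482
M3 S188
G1 X104.062 Y92.434 F3218
M5
G0 X214.818 Y63.773
M3 S188
G1 X205.578 Y64.760 F3218
G1 X170.728 Y59.574
G1 X126.951 Y51.074
G1 X90.930 Y42.115
G1 X79.349 Y35.555
M5
G0 X145.319 Y98.478
M3 S188
G1 X117.659 Y94.756 F3218
G1 X92.778 Y93.440
G1 X70.677 Y94.528
G1 X51.356 Y98.022
G1 X34.814 Y103.920
M5
G0 X27.097 Y35.149
M3 S188
G1 X212.708 Y115.570 F3218
M5
G0 X100.916 Y81.353
M3 S188
G1 X96.554 Y94.777 F3218
G1 X85.135 Y103.074
G1 X71.019 Y103.074
G1 X59.600 Y94.777
G1 X55.238 Y81.353
G1 X59.600 Y67.929
G1 X71.019 Y59.632
G1 X85.135 Y59.632
G1 X96.554 Y67.929
G1 X100.916 Y81.353
M5
G0 X0.000 Y0.000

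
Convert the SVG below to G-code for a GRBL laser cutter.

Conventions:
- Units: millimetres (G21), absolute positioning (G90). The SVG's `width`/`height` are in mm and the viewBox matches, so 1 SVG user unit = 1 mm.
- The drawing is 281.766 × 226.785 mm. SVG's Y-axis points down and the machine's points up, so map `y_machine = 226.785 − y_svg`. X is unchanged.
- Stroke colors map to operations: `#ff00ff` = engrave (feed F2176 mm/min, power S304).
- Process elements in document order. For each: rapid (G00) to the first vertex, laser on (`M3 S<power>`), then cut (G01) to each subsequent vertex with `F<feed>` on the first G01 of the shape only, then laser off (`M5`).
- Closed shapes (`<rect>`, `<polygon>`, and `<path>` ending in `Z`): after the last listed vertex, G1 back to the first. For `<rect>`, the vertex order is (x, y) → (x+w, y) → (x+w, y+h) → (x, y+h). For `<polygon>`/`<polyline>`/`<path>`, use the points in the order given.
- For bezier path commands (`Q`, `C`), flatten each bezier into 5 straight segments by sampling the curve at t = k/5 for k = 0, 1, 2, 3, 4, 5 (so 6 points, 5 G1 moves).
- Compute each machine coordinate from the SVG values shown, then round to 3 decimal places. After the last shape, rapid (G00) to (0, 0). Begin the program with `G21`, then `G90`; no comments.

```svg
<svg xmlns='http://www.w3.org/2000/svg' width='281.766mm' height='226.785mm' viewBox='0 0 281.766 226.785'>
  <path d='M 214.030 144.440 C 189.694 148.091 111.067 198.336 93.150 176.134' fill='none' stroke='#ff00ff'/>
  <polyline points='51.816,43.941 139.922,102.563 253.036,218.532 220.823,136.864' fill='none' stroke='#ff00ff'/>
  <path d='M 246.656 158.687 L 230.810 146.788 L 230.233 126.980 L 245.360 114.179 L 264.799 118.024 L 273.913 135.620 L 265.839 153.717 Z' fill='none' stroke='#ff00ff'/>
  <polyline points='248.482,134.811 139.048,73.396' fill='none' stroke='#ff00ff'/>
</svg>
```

1 u = 1 mm; y_m = 226.785 − y.

[1] `<path>` cubic bezier, #ff00ff→engrave S304 F2176: (214.030,82.345) → (193.833,75.515) → (166.127,63.217) → (136.431,51.165) → (110.265,45.071) → (93.150,50.651)

[2] `<polyline>` open polyline, #ff00ff→engrave S304 F2176: (51.816,182.844) → (139.922,124.222) → (253.036,8.253) → (220.823,89.921)

[3] `<path>` regular polygon, #ff00ff→engrave S304 F2176: (246.656,68.098) → (230.810,79.997) → (230.233,99.805) → (245.360,112.606) → (264.799,108.761) → (273.913,91.165) → (265.839,73.068) → (246.656,68.098) (closed)

[4] `<polyline>` line segment, #ff00ff→engrave S304 F2176: (248.482,91.974) → (139.048,153.389)

G21
G90
G00 X214.030 Y82.345
M3 S304
G01 X193.833 Y75.515 F2176
G01 X166.127 Y63.217
G01 X136.431 Y51.165
G01 X110.265 Y45.071
G01 X93.150 Y50.651
M5
G00 X51.816 Y182.844
M3 S304
G01 X139.922 Y124.222 F2176
G01 X253.036 Y8.253
G01 X220.823 Y89.921
M5
G00 X246.656 Y68.098
M3 S304
G01 X230.810 Y79.997 F2176
G01 X230.233 Y99.805
G01 X245.360 Y112.606
G01 X264.799 Y108.761
G01 X273.913 Y91.165
G01 X265.839 Y73.068
G01 X246.656 Y68.098
M5
G00 X248.482 Y91.974
M3 S304
G01 X139.048 Y153.389 F2176
M5
G00 X0.000 Y0.000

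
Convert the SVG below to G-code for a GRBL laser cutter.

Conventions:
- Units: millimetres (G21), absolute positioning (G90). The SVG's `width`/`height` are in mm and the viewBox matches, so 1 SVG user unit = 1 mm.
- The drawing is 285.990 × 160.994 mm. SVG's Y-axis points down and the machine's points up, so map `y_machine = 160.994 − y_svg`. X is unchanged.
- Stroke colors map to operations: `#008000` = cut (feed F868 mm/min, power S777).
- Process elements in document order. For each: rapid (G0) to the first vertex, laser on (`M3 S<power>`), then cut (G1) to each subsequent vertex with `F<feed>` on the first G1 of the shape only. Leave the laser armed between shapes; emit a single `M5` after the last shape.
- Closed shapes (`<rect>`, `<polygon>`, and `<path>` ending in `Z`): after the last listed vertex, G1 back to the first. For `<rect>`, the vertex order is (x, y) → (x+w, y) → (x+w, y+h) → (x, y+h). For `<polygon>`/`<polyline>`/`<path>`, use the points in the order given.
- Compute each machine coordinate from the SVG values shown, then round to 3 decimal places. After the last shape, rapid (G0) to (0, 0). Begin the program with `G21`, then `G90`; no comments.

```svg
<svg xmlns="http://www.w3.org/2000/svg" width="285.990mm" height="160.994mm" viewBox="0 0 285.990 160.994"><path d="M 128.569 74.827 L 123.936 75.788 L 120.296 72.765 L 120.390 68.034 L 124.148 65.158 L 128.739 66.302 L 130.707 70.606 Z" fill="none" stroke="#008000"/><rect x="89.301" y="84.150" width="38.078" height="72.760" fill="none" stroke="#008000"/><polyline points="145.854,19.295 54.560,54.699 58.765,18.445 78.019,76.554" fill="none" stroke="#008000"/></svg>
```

G21
G90
G0 X128.569 Y86.167
M3 S777
G1 X123.936 Y85.206 F868
G1 X120.296 Y88.229
G1 X120.390 Y92.960
G1 X124.148 Y95.836
G1 X128.739 Y94.692
G1 X130.707 Y90.388
G1 X128.569 Y86.167
G0 X89.301 Y76.844
M3 S777
G1 X127.379 Y76.844 F868
G1 X127.379 Y4.084
G1 X89.301 Y4.084
G1 X89.301 Y76.844
G0 X145.854 Y141.699
M3 S777
G1 X54.560 Y106.295 F868
G1 X58.765 Y142.549
G1 X78.019 Y84.440
M5
G0 X0.000 Y0.000

viewBox `0 0 285.990 160.994` with mm width/height → 1 unit = 1 mm. Flip: y_m = 160.994 − y_svg.

**Shape 1** — `<path>` regular polygon, stroke `#008000` → cut (S777, F868). Machine vertices: (128.569,86.167) → (123.936,85.206) → (120.296,88.229) → (120.390,92.960) → (124.148,95.836) → (128.739,94.692) → (130.707,90.388) → (128.569,86.167). Closed: final G1 returns to the first vertex.

**Shape 2** — `<rect>` rectangle, stroke `#008000` → cut (S777, F868). Machine vertices: (89.301,76.844) → (127.379,76.844) → (127.379,4.084) → (89.301,4.084) → (89.301,76.844). Closed: final G1 returns to the first vertex.

**Shape 3** — `<polyline>` open polyline, stroke `#008000` → cut (S777, F868). Machine vertices: (145.854,141.699) → (54.560,106.295) → (58.765,142.549) → (78.019,84.440). Open path.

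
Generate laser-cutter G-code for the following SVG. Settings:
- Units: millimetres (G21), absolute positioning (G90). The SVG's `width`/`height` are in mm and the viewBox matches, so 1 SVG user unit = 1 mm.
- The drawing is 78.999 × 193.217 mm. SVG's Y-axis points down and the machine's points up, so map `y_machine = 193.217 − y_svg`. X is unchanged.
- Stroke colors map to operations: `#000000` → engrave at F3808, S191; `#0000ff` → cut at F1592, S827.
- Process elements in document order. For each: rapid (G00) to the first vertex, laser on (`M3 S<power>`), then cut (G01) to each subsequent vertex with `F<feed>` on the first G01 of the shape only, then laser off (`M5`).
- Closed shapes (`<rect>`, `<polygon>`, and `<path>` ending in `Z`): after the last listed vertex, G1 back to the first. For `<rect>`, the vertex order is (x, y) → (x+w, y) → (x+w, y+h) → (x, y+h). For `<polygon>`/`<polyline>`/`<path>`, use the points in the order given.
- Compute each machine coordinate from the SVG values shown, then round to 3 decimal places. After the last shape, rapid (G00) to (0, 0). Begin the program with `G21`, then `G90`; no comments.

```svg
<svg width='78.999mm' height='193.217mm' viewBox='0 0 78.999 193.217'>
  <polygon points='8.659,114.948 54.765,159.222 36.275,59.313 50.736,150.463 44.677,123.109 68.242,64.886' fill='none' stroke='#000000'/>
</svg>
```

G21
G90
G00 X8.659 Y78.269
M3 S191
G01 X54.765 Y33.995 F3808
G01 X36.275 Y133.904
G01 X50.736 Y42.754
G01 X44.677 Y70.108
G01 X68.242 Y128.331
G01 X8.659 Y78.269
M5
G00 X0.000 Y0.000

Since the viewBox matches the mm dimensions, user units are millimetres directly. The only transform is the Y-flip y_m = 193.217 − y_svg.

Shape 1 is a closed polygon drawn with `<polygon>`. Its stroke #000000 means engrave at S191, F3808. After flipping Y the toolpath is (8.659,78.269) → (54.765,33.995) → (36.275,133.904) → (50.736,42.754) → (44.677,70.108) → (68.242,128.331) → (8.659,78.269), returning to the start.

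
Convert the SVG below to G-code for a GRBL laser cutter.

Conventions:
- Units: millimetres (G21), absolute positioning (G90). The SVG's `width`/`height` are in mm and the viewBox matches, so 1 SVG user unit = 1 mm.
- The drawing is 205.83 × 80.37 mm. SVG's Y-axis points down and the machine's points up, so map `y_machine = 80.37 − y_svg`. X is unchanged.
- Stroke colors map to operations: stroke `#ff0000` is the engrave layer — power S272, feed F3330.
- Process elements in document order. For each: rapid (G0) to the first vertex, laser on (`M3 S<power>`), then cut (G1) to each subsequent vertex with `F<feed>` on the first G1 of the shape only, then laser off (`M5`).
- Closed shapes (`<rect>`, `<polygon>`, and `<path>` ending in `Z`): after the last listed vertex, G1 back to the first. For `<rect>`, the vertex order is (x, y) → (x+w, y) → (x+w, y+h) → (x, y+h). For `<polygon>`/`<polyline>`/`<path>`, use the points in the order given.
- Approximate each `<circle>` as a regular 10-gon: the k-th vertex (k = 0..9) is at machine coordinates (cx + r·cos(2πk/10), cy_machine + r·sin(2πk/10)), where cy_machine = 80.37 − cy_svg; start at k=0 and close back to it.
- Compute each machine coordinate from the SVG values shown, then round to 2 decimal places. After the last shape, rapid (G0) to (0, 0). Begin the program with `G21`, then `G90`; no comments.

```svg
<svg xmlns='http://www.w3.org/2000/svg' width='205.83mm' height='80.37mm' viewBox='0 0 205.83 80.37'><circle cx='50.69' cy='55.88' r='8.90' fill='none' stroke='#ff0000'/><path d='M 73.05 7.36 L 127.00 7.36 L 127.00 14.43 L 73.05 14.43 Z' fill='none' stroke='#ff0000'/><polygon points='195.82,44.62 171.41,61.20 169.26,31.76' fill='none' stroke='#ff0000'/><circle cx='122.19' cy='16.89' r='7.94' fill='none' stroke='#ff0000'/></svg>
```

G21
G90
G0 X59.59 Y24.49
M3 S272
G1 X57.89 Y29.72 F3330
G1 X53.44 Y32.95
G1 X47.94 Y32.95
G1 X43.49 Y29.72
G1 X41.79 Y24.49
G1 X43.49 Y19.26
G1 X47.94 Y16.03
G1 X53.44 Y16.03
G1 X57.89 Y19.26
G1 X59.59 Y24.49
M5
G0 X73.05 Y73.01
M3 S272
G1 X127.00 Y73.01 F3330
G1 X127.00 Y65.94
G1 X73.05 Y65.94
G1 X73.05 Y73.01
M5
G0 X195.82 Y35.75
M3 S272
G1 X171.41 Y19.17 F3330
G1 X169.26 Y48.61
G1 X195.82 Y35.75
M5
G0 X130.13 Y63.48
M3 S272
G1 X128.61 Y68.15 F3330
G1 X124.64 Y71.03
G1 X119.74 Y71.03
G1 X115.77 Y68.15
G1 X114.25 Y63.48
G1 X115.77 Y58.81
G1 X119.74 Y55.93
G1 X124.64 Y55.93
G1 X128.61 Y58.81
G1 X130.13 Y63.48
M5
G0 X0.00 Y0.00

Since the viewBox matches the mm dimensions, user units are millimetres directly. The only transform is the Y-flip y_m = 80.37 − y_svg.

Shape 1 is a circle drawn with `<circle>`. Its stroke #ff0000 means engrave at S272, F3330. After flipping Y the toolpath is (59.59,24.49) → (57.89,29.72) → (53.44,32.95) → (47.94,32.95) → (43.49,29.72) → (41.79,24.49) → (43.49,19.26) → (47.94,16.03) → (53.44,16.03) → (57.89,19.26) → (59.59,24.49), returning to the start.

Shape 2 is a rectangle drawn with `<path>`. Its stroke #ff0000 means engrave at S272, F3330. After flipping Y the toolpath is (73.05,73.01) → (127.00,73.01) → (127.00,65.94) → (73.05,65.94) → (73.05,73.01), returning to the start.

Shape 3 is a regular polygon drawn with `<polygon>`. Its stroke #ff0000 means engrave at S272, F3330. After flipping Y the toolpath is (195.82,35.75) → (171.41,19.17) → (169.26,48.61) → (195.82,35.75), returning to the start.

Shape 4 is a circle drawn with `<circle>`. Its stroke #ff0000 means engrave at S272, F3330. After flipping Y the toolpath is (130.13,63.48) → (128.61,68.15) → (124.64,71.03) → (119.74,71.03) → (115.77,68.15) → (114.25,63.48) → (115.77,58.81) → (119.74,55.93) → (124.64,55.93) → (128.61,58.81) → (130.13,63.48), returning to the start.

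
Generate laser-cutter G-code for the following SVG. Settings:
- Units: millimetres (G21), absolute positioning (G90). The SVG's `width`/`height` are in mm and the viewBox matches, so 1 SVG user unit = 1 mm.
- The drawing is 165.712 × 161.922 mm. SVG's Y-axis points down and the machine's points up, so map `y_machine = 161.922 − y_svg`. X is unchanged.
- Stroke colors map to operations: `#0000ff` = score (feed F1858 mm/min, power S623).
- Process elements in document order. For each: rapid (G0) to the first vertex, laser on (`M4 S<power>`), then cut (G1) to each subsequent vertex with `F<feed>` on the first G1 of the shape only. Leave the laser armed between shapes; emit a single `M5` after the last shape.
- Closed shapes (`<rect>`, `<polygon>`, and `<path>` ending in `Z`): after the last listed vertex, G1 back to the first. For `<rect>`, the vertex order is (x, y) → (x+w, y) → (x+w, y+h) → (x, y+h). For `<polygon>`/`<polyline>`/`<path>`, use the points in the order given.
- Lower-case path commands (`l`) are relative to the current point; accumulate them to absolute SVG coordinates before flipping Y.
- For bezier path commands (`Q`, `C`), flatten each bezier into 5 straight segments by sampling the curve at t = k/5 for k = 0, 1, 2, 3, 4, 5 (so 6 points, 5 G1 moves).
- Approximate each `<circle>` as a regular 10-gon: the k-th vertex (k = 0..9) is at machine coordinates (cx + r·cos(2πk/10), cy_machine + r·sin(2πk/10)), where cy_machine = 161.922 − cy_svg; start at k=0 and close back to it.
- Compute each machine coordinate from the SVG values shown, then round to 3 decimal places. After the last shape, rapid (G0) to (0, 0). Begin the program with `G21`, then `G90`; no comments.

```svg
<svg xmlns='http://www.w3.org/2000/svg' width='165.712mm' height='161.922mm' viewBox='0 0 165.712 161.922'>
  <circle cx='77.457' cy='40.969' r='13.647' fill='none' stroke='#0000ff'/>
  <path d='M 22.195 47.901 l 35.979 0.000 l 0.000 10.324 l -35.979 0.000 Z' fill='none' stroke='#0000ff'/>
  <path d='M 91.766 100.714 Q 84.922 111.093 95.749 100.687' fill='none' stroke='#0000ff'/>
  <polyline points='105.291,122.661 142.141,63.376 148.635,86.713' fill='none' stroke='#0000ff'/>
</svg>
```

Since the viewBox matches the mm dimensions, user units are millimetres directly. The only transform is the Y-flip y_m = 161.922 − y_svg.

Shape 1 is a circle drawn with `<circle>`. Its stroke #0000ff means score at S623, F1858. After flipping Y the toolpath is (91.104,120.953) → (88.498,128.975) → (81.674,133.932) → (73.240,133.932) → (66.416,128.975) → (63.810,120.953) → (66.416,112.931) → (73.240,107.974) → (81.674,107.974) → (88.498,112.931) → (91.104,120.953), returning to the start.

Shape 2 is a rectangle drawn with `<path>`. Its stroke #0000ff means score at S623, F1858. After flipping Y the toolpath is (22.195,114.021) → (58.174,114.021) → (58.174,103.697) → (22.195,103.697) → (22.195,114.021), returning to the start.

Shape 3 is a quadratic bezier drawn with `<path>`. Its stroke #0000ff means score at S623, F1858. After flipping Y the toolpath is (91.766,61.208) → (89.735,57.888) → (89.118,56.230) → (89.915,56.236) → (92.125,57.904) → (95.749,61.235).

Shape 4 is a open polyline drawn with `<polyline>`. Its stroke #0000ff means score at S623, F1858. After flipping Y the toolpath is (105.291,39.261) → (142.141,98.546) → (148.635,75.209).

G21
G90
G0 X91.104 Y120.953
M4 S623
G1 X88.498 Y128.975 F1858
G1 X81.674 Y133.932
G1 X73.240 Y133.932
G1 X66.416 Y128.975
G1 X63.810 Y120.953
G1 X66.416 Y112.931
G1 X73.240 Y107.974
G1 X81.674 Y107.974
G1 X88.498 Y112.931
G1 X91.104 Y120.953
G0 X22.195 Y114.021
M4 S623
G1 X58.174 Y114.021 F1858
G1 X58.174 Y103.697
G1 X22.195 Y103.697
G1 X22.195 Y114.021
G0 X91.766 Y61.208
M4 S623
G1 X89.735 Y57.888 F1858
G1 X89.118 Y56.230
G1 X89.915 Y56.236
G1 X92.125 Y57.904
G1 X95.749 Y61.235
G0 X105.291 Y39.261
M4 S623
G1 X142.141 Y98.546 F1858
G1 X148.635 Y75.209
M5
G0 X0.000 Y0.000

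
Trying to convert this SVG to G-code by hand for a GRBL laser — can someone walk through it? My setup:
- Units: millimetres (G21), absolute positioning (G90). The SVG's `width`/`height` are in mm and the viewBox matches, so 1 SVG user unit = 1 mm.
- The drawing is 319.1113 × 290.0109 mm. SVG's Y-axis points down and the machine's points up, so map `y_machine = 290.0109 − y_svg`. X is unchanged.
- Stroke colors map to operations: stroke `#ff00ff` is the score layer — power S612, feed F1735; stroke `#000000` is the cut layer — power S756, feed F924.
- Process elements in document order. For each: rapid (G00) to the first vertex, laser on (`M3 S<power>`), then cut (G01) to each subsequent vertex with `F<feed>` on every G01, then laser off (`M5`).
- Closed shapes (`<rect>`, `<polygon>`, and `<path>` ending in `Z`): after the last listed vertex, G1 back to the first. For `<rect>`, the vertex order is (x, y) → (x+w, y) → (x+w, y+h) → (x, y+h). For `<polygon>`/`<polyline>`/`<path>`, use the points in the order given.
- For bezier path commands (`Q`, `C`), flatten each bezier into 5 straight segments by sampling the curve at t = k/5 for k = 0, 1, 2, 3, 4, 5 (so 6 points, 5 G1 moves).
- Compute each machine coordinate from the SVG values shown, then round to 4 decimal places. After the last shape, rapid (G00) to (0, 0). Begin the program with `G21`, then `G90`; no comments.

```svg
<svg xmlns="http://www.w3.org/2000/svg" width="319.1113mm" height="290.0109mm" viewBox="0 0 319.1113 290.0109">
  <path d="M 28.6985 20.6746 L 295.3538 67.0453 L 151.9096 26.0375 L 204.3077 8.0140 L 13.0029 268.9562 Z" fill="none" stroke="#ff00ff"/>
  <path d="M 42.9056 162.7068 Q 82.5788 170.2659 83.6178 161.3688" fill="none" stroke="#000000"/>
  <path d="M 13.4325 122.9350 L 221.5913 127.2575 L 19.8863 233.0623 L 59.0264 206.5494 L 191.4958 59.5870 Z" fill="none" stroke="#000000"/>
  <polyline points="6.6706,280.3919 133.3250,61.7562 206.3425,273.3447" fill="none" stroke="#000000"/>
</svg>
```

G21
G90
G00 X28.6985 Y269.3363
M3 S612
G01 X295.3538 Y222.9656 F1735
G01 X151.9096 Y263.9734 F1735
G01 X204.3077 Y281.9969 F1735
G01 X13.0029 Y21.0547 F1735
G01 X28.6985 Y269.3363 F1735
M5
G00 X42.9056 Y127.3041
M3 S756
G01 X57.2295 Y124.9387 F924
G01 X68.4627 Y123.8898 F924
G01 X76.6051 Y124.1574 F924
G01 X81.6568 Y125.7415 F924
G01 X83.6178 Y128.6421 F924
M5
G00 X13.4325 Y167.0759
M3 S756
G01 X221.5913 Y162.7534 F924
G01 X19.8863 Y56.9486 F924
G01 X59.0264 Y83.4615 F924
G01 X191.4958 Y230.4239 F924
G01 X13.4325 Y167.0759 F924
M5
G00 X6.6706 Y9.6190
M3 S756
G01 X133.3250 Y228.2547 F924
G01 X206.3425 Y16.6662 F924
M5
G00 X0.0000 Y0.0000

Since the viewBox matches the mm dimensions, user units are millimetres directly. The only transform is the Y-flip y_m = 290.0109 − y_svg.

Shape 1 is a closed polygon drawn with `<path>`. Its stroke #ff00ff means score at S612, F1735. After flipping Y the toolpath is (28.6985,269.3363) → (295.3538,222.9656) → (151.9096,263.9734) → (204.3077,281.9969) → (13.0029,21.0547) → (28.6985,269.3363), returning to the start.

Shape 2 is a quadratic bezier drawn with `<path>`. Its stroke #000000 means cut at S756, F924. After flipping Y the toolpath is (42.9056,127.3041) → (57.2295,124.9387) → (68.4627,123.8898) → (76.6051,124.1574) → (81.6568,125.7415) → (83.6178,128.6421).

Shape 3 is a closed polygon drawn with `<path>`. Its stroke #000000 means cut at S756, F924. After flipping Y the toolpath is (13.4325,167.0759) → (221.5913,162.7534) → (19.8863,56.9486) → (59.0264,83.4615) → (191.4958,230.4239) → (13.4325,167.0759), returning to the start.

Shape 4 is a open polyline drawn with `<polyline>`. Its stroke #000000 means cut at S756, F924. After flipping Y the toolpath is (6.6706,9.6190) → (133.3250,228.2547) → (206.3425,16.6662).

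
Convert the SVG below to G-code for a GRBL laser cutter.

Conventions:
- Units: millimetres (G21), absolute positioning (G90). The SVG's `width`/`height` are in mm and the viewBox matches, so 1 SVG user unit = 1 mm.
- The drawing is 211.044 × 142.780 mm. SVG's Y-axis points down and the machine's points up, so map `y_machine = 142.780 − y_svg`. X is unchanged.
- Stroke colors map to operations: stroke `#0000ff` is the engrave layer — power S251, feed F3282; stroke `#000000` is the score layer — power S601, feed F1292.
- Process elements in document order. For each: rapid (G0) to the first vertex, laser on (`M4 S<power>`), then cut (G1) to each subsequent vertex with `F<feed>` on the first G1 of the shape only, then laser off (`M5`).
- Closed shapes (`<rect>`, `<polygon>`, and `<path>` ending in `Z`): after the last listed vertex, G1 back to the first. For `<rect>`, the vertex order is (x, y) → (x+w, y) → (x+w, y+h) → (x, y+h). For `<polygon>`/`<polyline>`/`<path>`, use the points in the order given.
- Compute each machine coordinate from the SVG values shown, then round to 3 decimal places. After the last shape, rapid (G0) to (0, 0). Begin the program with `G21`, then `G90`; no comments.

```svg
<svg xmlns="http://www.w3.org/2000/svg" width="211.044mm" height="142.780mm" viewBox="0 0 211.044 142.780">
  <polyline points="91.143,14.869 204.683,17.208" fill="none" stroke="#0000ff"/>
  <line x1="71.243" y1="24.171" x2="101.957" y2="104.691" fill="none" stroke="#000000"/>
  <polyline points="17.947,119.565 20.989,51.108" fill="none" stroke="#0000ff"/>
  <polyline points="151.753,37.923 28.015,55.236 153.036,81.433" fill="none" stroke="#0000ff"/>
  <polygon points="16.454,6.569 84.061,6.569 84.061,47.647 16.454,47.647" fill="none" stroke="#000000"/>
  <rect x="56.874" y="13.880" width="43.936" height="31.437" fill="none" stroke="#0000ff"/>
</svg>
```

viewBox `0 0 211.044 142.780` with mm width/height → 1 unit = 1 mm. Flip: y_m = 142.780 − y_svg.

**Shape 1** — `<polyline>` line segment, stroke `#0000ff` → engrave (S251, F3282). Machine vertices: (91.143,127.911) → (204.683,125.572). Open path.

**Shape 2** — `<line>` line segment, stroke `#000000` → score (S601, F1292). Machine vertices: (71.243,118.609) → (101.957,38.089). Open path.

**Shape 3** — `<polyline>` line segment, stroke `#0000ff` → engrave (S251, F3282). Machine vertices: (17.947,23.215) → (20.989,91.672). Open path.

**Shape 4** — `<polyline>` open polyline, stroke `#0000ff` → engrave (S251, F3282). Machine vertices: (151.753,104.857) → (28.015,87.544) → (153.036,61.347). Open path.

**Shape 5** — `<polygon>` rectangle, stroke `#000000` → score (S601, F1292). Machine vertices: (16.454,136.211) → (84.061,136.211) → (84.061,95.133) → (16.454,95.133) → (16.454,136.211). Closed: final G1 returns to the first vertex.

**Shape 6** — `<rect>` rectangle, stroke `#0000ff` → engrave (S251, F3282). Machine vertices: (56.874,128.900) → (100.810,128.900) → (100.810,97.463) → (56.874,97.463) → (56.874,128.900). Closed: final G1 returns to the first vertex.

G21
G90
G0 X91.143 Y127.911
M4 S251
G1 X204.683 Y125.572 F3282
M5
G0 X71.243 Y118.609
M4 S601
G1 X101.957 Y38.089 F1292
M5
G0 X17.947 Y23.215
M4 S251
G1 X20.989 Y91.672 F3282
M5
G0 X151.753 Y104.857
M4 S251
G1 X28.015 Y87.544 F3282
G1 X153.036 Y61.347
M5
G0 X16.454 Y136.211
M4 S601
G1 X84.061 Y136.211 F1292
G1 X84.061 Y95.133
G1 X16.454 Y95.133
G1 X16.454 Y136.211
M5
G0 X56.874 Y128.900
M4 S251
G1 X100.810 Y128.900 F3282
G1 X100.810 Y97.463
G1 X56.874 Y97.463
G1 X56.874 Y128.900
M5
G0 X0.000 Y0.000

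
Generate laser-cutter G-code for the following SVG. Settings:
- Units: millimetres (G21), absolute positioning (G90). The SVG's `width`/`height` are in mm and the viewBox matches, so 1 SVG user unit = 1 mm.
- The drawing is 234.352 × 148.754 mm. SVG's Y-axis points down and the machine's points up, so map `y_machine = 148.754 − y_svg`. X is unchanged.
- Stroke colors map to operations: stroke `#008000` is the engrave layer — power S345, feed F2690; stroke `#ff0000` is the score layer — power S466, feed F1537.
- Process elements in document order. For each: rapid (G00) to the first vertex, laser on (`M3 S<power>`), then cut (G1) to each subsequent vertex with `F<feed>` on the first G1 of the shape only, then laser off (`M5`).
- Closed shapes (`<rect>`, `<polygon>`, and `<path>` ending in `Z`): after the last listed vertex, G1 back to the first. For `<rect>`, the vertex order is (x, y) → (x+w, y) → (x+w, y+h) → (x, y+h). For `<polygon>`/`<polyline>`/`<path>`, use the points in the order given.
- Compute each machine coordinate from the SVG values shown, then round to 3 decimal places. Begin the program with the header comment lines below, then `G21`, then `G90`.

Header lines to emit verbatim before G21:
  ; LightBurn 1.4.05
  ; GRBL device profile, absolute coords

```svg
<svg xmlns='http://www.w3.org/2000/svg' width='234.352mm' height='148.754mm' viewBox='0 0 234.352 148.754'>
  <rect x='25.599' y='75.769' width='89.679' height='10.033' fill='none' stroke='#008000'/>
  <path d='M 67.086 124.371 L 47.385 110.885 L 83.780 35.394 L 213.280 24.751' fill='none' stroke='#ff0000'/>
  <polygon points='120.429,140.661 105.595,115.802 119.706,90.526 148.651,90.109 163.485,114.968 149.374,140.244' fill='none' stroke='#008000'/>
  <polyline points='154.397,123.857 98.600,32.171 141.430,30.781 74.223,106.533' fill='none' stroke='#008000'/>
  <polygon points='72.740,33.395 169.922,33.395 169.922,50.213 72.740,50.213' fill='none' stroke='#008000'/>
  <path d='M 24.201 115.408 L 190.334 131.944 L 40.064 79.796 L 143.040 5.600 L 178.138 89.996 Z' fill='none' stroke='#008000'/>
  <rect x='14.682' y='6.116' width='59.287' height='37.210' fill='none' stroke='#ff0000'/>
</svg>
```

; LightBurn 1.4.05
; GRBL device profile, absolute coords
G21
G90
G00 X25.599 Y72.985
M3 S345
G1 X115.278 Y72.985 F2690
G1 X115.278 Y62.952
G1 X25.599 Y62.952
G1 X25.599 Y72.985
M5
G00 X67.086 Y24.383
M3 S466
G1 X47.385 Y37.869 F1537
G1 X83.780 Y113.360
G1 X213.280 Y124.003
M5
G00 X120.429 Y8.093
M3 S345
G1 X105.595 Y32.952 F2690
G1 X119.706 Y58.228
G1 X148.651 Y58.645
G1 X163.485 Y33.786
G1 X149.374 Y8.510
G1 X120.429 Y8.093
M5
G00 X154.397 Y24.897
M3 S345
G1 X98.600 Y116.583 F2690
G1 X141.430 Y117.973
G1 X74.223 Y42.221
M5
G00 X72.740 Y115.359
M3 S345
G1 X169.922 Y115.359 F2690
G1 X169.922 Y98.541
G1 X72.740 Y98.541
G1 X72.740 Y115.359
M5
G00 X24.201 Y33.346
M3 S345
G1 X190.334 Y16.810 F2690
G1 X40.064 Y68.958
G1 X143.040 Y143.154
G1 X178.138 Y58.758
G1 X24.201 Y33.346
M5
G00 X14.682 Y142.638
M3 S466
G1 X73.969 Y142.638 F1537
G1 X73.969 Y105.428
G1 X14.682 Y105.428
G1 X14.682 Y142.638
M5

viewBox `0 0 234.352 148.754` with mm width/height → 1 unit = 1 mm. Flip: y_m = 148.754 − y_svg.

**Shape 1** — `<rect>` rectangle, stroke `#008000` → engrave (S345, F2690). Machine vertices: (25.599,72.985) → (115.278,72.985) → (115.278,62.952) → (25.599,62.952) → (25.599,72.985). Closed: final G1 returns to the first vertex.

**Shape 2** — `<path>` open polyline, stroke `#ff0000` → score (S466, F1537). Machine vertices: (67.086,24.383) → (47.385,37.869) → (83.780,113.360) → (213.280,124.003). Open path.

**Shape 3** — `<polygon>` regular polygon, stroke `#008000` → engrave (S345, F2690). Machine vertices: (120.429,8.093) → (105.595,32.952) → (119.706,58.228) → (148.651,58.645) → (163.485,33.786) → (149.374,8.510) → (120.429,8.093). Closed: final G1 returns to the first vertex.

**Shape 4** — `<polyline>` open polyline, stroke `#008000` → engrave (S345, F2690). Machine vertices: (154.397,24.897) → (98.600,116.583) → (141.430,117.973) → (74.223,42.221). Open path.

**Shape 5** — `<polygon>` rectangle, stroke `#008000` → engrave (S345, F2690). Machine vertices: (72.740,115.359) → (169.922,115.359) → (169.922,98.541) → (72.740,98.541) → (72.740,115.359). Closed: final G1 returns to the first vertex.

**Shape 6** — `<path>` closed polygon, stroke `#008000` → engrave (S345, F2690). Machine vertices: (24.201,33.346) → (190.334,16.810) → (40.064,68.958) → (143.040,143.154) → (178.138,58.758) → (24.201,33.346). Closed: final G1 returns to the first vertex.

**Shape 7** — `<rect>` rectangle, stroke `#ff0000` → score (S466, F1537). Machine vertices: (14.682,142.638) → (73.969,142.638) → (73.969,105.428) → (14.682,105.428) → (14.682,142.638). Closed: final G1 returns to the first vertex.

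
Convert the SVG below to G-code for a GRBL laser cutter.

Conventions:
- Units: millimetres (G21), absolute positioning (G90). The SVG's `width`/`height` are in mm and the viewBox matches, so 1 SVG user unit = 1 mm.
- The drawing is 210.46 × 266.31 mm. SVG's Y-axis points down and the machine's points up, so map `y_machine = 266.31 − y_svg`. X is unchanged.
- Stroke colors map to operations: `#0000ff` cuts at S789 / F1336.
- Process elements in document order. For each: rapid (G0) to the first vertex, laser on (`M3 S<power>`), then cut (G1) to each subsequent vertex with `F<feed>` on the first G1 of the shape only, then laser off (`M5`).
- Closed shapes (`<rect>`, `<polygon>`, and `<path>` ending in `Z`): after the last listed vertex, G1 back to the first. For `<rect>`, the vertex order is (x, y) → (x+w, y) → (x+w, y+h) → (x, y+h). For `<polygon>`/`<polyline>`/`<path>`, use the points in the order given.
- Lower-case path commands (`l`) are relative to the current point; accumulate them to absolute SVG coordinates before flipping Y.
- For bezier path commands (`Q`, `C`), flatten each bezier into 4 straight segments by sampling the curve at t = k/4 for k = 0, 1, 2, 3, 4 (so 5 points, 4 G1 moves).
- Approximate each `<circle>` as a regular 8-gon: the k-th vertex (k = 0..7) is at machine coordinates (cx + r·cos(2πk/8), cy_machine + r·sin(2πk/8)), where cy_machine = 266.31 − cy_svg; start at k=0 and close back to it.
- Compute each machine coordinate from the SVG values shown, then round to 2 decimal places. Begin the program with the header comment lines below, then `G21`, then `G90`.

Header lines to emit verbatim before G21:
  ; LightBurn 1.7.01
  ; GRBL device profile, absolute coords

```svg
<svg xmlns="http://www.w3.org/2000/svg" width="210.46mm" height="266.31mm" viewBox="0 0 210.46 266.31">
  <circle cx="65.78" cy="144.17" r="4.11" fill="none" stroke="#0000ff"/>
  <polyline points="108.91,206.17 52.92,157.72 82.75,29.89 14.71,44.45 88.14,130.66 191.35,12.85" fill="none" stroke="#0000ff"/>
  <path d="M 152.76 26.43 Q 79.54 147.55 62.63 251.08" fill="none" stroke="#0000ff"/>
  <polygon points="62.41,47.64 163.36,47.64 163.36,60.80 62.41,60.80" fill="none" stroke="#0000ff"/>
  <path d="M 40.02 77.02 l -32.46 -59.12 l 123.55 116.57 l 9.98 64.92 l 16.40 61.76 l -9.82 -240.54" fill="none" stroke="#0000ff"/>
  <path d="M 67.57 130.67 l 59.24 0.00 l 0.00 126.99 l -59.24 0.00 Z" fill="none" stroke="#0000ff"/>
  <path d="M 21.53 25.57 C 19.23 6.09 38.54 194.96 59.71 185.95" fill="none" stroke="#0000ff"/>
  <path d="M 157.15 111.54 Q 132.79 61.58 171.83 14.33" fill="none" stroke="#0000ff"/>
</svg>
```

viewBox `0 0 210.46 266.31` with mm width/height → 1 unit = 1 mm. Flip: y_m = 266.31 − y_svg.

**Shape 1** — `<circle>` circle, stroke `#0000ff` → cut (S789, F1336). Machine vertices: (69.89,122.14) → (68.69,125.05) → (65.78,126.25) → (62.87,125.05) → (61.67,122.14) → (62.87,119.23) → (65.78,118.03) → (68.69,119.23) → (69.89,122.14). Closed: final G1 returns to the first vertex.

**Shape 2** — `<polyline>` open polyline, stroke `#0000ff` → cut (S789, F1336). Machine vertices: (108.91,60.14) → (52.92,108.59) → (82.75,236.42) → (14.71,221.86) → (88.14,135.65) → (191.35,253.46). Open path.

**Shape 3** — `<path>` quadratic bezier, stroke `#0000ff` → cut (S789, F1336). Control points (SVG): P0=(152.76,26.43), P1=(79.54,147.55), P2=(62.63,251.08); sampled at t=k/4. Machine vertices: (152.76,239.88) → (119.67,180.42) → (93.62,123.16) → (74.60,68.09) → (62.63,15.23). Open path.

**Shape 4** — `<polygon>` rectangle, stroke `#0000ff` → cut (S789, F1336). Machine vertices: (62.41,218.67) → (163.36,218.67) → (163.36,205.51) → (62.41,205.51) → (62.41,218.67). Closed: final G1 returns to the first vertex.

**Shape 5** — `<path>` open polyline, stroke `#0000ff` → cut (S789, F1336). Machine vertices: (40.02,189.29) → (7.56,248.41) → (131.11,131.84) → (141.09,66.92) → (157.49,5.16) → (147.67,245.70). Open path.

**Shape 6** — `<path>` rectangle, stroke `#0000ff` → cut (S789, F1336). Machine vertices: (67.57,135.64) → (126.81,135.64) → (126.81,8.65) → (67.57,8.65) → (67.57,135.64). Closed: final G1 returns to the first vertex.

**Shape 7** — `<path>` cubic bezier, stroke `#0000ff` → cut (S789, F1336). Control points (SVG): P0=(21.53,25.57), P1=(19.23,6.09), P2=(38.54,194.96), P3=(59.71,185.95); sampled at t=k/4. Machine vertices: (21.53,240.74) → (23.55,222.63) → (31.82,164.48) → (44.49,104.36) → (59.71,80.36). Open path.

**Shape 8** — `<path>` quadratic bezier, stroke `#0000ff` → cut (S789, F1336). Control points (SVG): P0=(157.15,111.54), P1=(132.79,61.58), P2=(171.83,14.33); sampled at t=k/4. Machine vertices: (157.15,154.77) → (148.93,179.58) → (148.64,204.05) → (156.27,228.19) → (171.83,251.98). Open path.

; LightBurn 1.7.01
; GRBL device profile, absolute coords
G21
G90
G0 X69.89 Y122.14
M3 S789
G1 X68.69 Y125.05 F1336
G1 X65.78 Y126.25
G1 X62.87 Y125.05
G1 X61.67 Y122.14
G1 X62.87 Y119.23
G1 X65.78 Y118.03
G1 X68.69 Y119.23
G1 X69.89 Y122.14
M5
G0 X108.91 Y60.14
M3 S789
G1 X52.92 Y108.59 F1336
G1 X82.75 Y236.42
G1 X14.71 Y221.86
G1 X88.14 Y135.65
G1 X191.35 Y253.46
M5
G0 X152.76 Y239.88
M3 S789
G1 X119.67 Y180.42 F1336
G1 X93.62 Y123.16
G1 X74.60 Y68.09
G1 X62.63 Y15.23
M5
G0 X62.41 Y218.67
M3 S789
G1 X163.36 Y218.67 F1336
G1 X163.36 Y205.51
G1 X62.41 Y205.51
G1 X62.41 Y218.67
M5
G0 X40.02 Y189.29
M3 S789
G1 X7.56 Y248.41 F1336
G1 X131.11 Y131.84
G1 X141.09 Y66.92
G1 X157.49 Y5.16
G1 X147.67 Y245.70
M5
G0 X67.57 Y135.64
M3 S789
G1 X126.81 Y135.64 F1336
G1 X126.81 Y8.65
G1 X67.57 Y8.65
G1 X67.57 Y135.64
M5
G0 X21.53 Y240.74
M3 S789
G1 X23.55 Y222.63 F1336
G1 X31.82 Y164.48
G1 X44.49 Y104.36
G1 X59.71 Y80.36
M5
G0 X157.15 Y154.77
M3 S789
G1 X148.93 Y179.58 F1336
G1 X148.64 Y204.05
G1 X156.27 Y228.19
G1 X171.83 Y251.98
M5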